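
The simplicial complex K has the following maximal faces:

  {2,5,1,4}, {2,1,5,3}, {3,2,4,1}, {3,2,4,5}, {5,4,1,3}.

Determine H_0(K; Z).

K has 5 vertices, 10 edges, 10 triangles, 5 3-simplices.
rank ∂_0 = 0, rank ∂_1 = 4 ⇒ b_0 = 5 − 0 − 4 = 1; all invariant factors of ∂_1 are 1 so no torsion. So H_0 = Z.

H_0 = Z.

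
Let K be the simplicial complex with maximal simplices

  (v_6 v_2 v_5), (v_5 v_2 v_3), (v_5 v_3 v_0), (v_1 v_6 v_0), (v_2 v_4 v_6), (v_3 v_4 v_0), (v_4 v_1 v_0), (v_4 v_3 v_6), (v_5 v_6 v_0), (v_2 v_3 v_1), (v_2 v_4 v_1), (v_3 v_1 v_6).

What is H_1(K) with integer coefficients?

H_1 ≅ Z/2Z.

Take the total order v_0 < v_1 < v_2 < v_3 < v_4 < v_5 < v_6 on the vertex set. Then K (dimension 2) consists of the simplices:

  0-simplices (7): [v_0], [v_1], [v_2], [v_3], [v_4], [v_5], [v_6]
  1-simplices (18): (18 of them)
  2-simplices (12): (12 of them)

Hence C_0 ≅ Z^7, C_1 ≅ Z^18, C_2 ≅ Z^12.

Boundary ∂_1: C_1 → C_0 is given by ∂[p,q] = [q] − [p].
The resulting 7×18 matrix has rank 6, and its Smith normal form has invariant factors (1,1,1,1,1,1).

Boundary ∂_2: C_2 → C_1 acts by ∂[p,q,r] = [q,r] − [p,r] + [p,q]. For instance
  ∂[v_0,v_3,v_5] = [v_3,v_5] − [v_0,v_5] + [v_0,v_3],
  ∂[v_2,v_3,v_5] = [v_3,v_5] − [v_2,v_5] + [v_2,v_3].
The resulting 18×12 matrix has rank 12, and its Smith normal form has invariant factors (1,1,1,1,1,1,1,1,1,1,1,2).

Computing H_k = (kernel of ∂_k) / (image of ∂_{k+1}):

  H_1: rank ker ∂_1 − rank ∂_2 = (18 − 6) − 12 = 0, and ∂_2 has invariant factor 2 > 1, so H_1 ≅ Z/2Z.

(K is a triangulation of the real projective plane RP^2.)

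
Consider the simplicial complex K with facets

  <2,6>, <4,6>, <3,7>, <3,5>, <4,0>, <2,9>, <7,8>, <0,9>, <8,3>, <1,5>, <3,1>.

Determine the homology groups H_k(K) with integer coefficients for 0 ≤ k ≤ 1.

H_0 = Z^2,  H_1 = Z^3.

Fix the vertex order 0 < 1 < 2 < 3 < 4 < 5 < 6 < 7 < 8 < 9 and write every simplex with vertices in increasing order. Then dim K = 1 and the simplices of K are:

  0-simplices (10): [0], [1], [2], [3], [4], [5], [6], [7], [8], [9]
  1-simplices (11): [0,4], [0,9], [1,3], [1,5], [2,6], [2,9], [3,5], [3,7], [3,8], [4,6], [7,8]

giving chain groups C_0 ≅ Z^10, C_1 ≅ Z^11.

Boundary ∂_1: C_1 → C_0 is given by ∂[p,q] = [q] − [p].
The 10×11 boundary matrix has rank 8 and Smith normal form diag(1,1,1,1,1,1,1,1).

Computing H_k = (kernel of ∂_k) / (image of ∂_{k+1}):

  H_0: rank C_0 − rank ∂_1 = 10 − 8 = 2, and the invariant factors of ∂_1 are all 1, so H_0 ≅ Z^2.
  H_1: rank ker ∂_1 − rank ∂_2 = (11 − 8) − 0 = 3, and there is no ∂_2, so H_1 ≅ Z^3.

(K is a triangulation of the disjoint union of the circle S^1 and a wedge of 2 circles.)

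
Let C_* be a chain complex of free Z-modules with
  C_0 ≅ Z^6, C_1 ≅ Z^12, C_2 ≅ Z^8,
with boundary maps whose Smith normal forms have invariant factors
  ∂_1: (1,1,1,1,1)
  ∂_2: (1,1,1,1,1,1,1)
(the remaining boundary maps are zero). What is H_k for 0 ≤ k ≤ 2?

H_0 ≅ Z,  H_1 = 0,  H_2 ≅ Z.

H_0: b_0 = 6 − 0 − 5 = 1; torsion from ∂_1 factors > 1: none. So H_0 ≅ Z.
H_1: b_1 = 12 − 5 − 7 = 0; torsion from ∂_2 factors > 1: none. So H_1 ≅ 0.
H_2: b_2 = 8 − 7 − 0 = 1; torsion from ∂_3 factors > 1: none. So H_2 ≅ Z.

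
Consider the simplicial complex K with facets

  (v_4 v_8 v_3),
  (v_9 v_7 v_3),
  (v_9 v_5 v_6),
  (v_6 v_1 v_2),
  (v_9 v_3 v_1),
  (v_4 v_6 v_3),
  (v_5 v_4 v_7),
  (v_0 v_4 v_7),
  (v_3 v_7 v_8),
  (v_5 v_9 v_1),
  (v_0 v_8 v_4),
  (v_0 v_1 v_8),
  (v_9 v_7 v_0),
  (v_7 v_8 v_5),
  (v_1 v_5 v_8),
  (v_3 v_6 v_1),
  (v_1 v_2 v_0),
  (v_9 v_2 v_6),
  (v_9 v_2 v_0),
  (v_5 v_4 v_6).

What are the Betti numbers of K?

b_0 = 1, b_1 = 1, b_2 = 0.

Take the total order v_0 < v_1 < v_2 < v_3 < v_4 < v_5 < v_6 < v_7 < v_8 < v_9 on the vertex set. Then K (dimension 2) consists of the simplices:

  0-simplices (10): [v_0], [v_1], [v_2], [v_3], [v_4], [v_5], [v_6], [v_7], [v_8], [v_9]
  1-simplices (30): (30 of them)
  2-simplices (20): (20 of them)

so the chain groups are C_0 ≅ Z^10, C_1 ≅ Z^30, C_2 ≅ Z^20.

The boundary map ∂_1: C_1 → C_0 is given by ∂[p,q] = [q] − [p].
The 10×30 boundary matrix has rank 9 and Smith normal form diag(1,1,1,1,1,1,1,1,1).

Boundary ∂_2: C_2 → C_1 maps a triangle to the signed sum of its edges. For instance
  ∂[v_5,v_7,v_8] = [v_7,v_8] − [v_5,v_8] + [v_5,v_7],
  ∂[v_3,v_4,v_6] = [v_4,v_6] − [v_3,v_6] + [v_3,v_4].
The resulting 30×20 matrix has rank 20, and its Smith normal form has invariant factors (1,1,1,1,1,1,1,1,1,1,1,1,1,1,1,1,1,1,1,2).

From H_k ≅ ker(∂_k) / im(∂_{k+1}) we obtain:

  H_0: rank C_0 − rank ∂_1 = 10 − 9 = 1, and the invariant factors of ∂_1 are all 1, so H_0 ≅ Z.
  H_1: rank ker ∂_1 − rank ∂_2 = (30 − 9) − 20 = 1, and ∂_2 has invariant factor 2 > 1, so H_1 ≅ Z ⊕ Z_2.
  H_2: rank ker ∂_2 − rank ∂_3 = (20 − 20) − 0 = 0, and there is no ∂_3, so H_2 ≅ 0.

(K is a triangulation of the Klein bottle.)

Hence the Betti numbers are b_0 = 1, b_1 = 1, b_2 = 0.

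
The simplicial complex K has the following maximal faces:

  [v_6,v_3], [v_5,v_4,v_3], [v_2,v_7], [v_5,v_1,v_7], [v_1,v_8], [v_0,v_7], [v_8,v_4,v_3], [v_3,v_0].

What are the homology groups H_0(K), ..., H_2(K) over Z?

H_0 = Z,  H_1 = Z^2,  H_2 = 0.

We work with the vertex ordering v_0 < v_1 < v_2 < v_3 < v_4 < v_5 < v_6 < v_7 < v_8. The simplices of K, each written with vertices in increasing order, are:

  0-simplices (9): [v_0], [v_1], [v_2], [v_3], [v_4], [v_5], [v_6], [v_7], [v_8]
  1-simplices (13): [v_0,v_3], [v_0,v_7], [v_1,v_5], [v_1,v_7], [v_1,v_8], [v_2,v_7], [v_3,v_4], [v_3,v_5], [v_3,v_6], [v_3,v_8], [v_4,v_5], [v_4,v_8], [v_5,v_7]
  2-simplices (3): [v_1,v_5,v_7], [v_3,v_4,v_5], [v_3,v_4,v_8]

so the chain groups are C_0 ≅ Z^9, C_1 ≅ Z^13, C_2 ≅ Z^3.

Boundary ∂_1: C_1 → C_0 maps an edge to its endpoints' difference, ∂[p,q] = q − p. For instance
  ∂[v_5,v_7] = [v_7] − [v_5].
This gives a 9×13 integer matrix of rank 8; reducing to Smith normal form yields diagonal entries (1,1,1,1,1,1,1,1).

∂_2: C_2 → C_1 acts by ∂[p,q,r] = [q,r] − [p,r] + [p,q]. For instance
  ∂[v_3,v_4,v_5] = [v_4,v_5] − [v_3,v_5] + [v_3,v_4],
  ∂[v_3,v_4,v_8] = [v_4,v_8] − [v_3,v_8] + [v_3,v_4].
The 13×3 boundary matrix has rank 3 and Smith normal form diag(1,1,1).

From H_k ≅ ker(∂_k) / im(∂_{k+1}) we obtain:

  H_0: rank C_0 − rank ∂_1 = 9 − 8 = 1, and the invariant factors of ∂_1 are all 1, so H_0 ≅ Z.
  H_1: rank ker ∂_1 − rank ∂_2 = (13 − 8) − 3 = 2, and the invariant factors of ∂_2 are all 1, so H_1 ≅ Z^2.
  H_2: rank ker ∂_2 − rank ∂_3 = (3 − 3) − 0 = 0, and there is no ∂_3, so H_2 ≅ 0.

As a check, the Euler characteristic is 9 − 13 + 3 = -1, which agrees with 1 − 2 + 0 = -1.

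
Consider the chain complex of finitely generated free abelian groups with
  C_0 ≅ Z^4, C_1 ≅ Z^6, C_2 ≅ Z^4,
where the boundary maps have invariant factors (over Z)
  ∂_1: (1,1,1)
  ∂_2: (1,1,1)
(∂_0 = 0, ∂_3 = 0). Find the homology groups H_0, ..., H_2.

H_0 = Z,  H_1 = 0,  H_2 = Z.

H_0: b_0 = 4 − 0 − 3 = 1; torsion from ∂_1 factors > 1: none. So H_0 = Z.
H_1: b_1 = 6 − 3 − 3 = 0; torsion from ∂_2 factors > 1: none. So H_1 = 0.
H_2: b_2 = 4 − 3 − 0 = 1; torsion from ∂_3 factors > 1: none. So H_2 = Z.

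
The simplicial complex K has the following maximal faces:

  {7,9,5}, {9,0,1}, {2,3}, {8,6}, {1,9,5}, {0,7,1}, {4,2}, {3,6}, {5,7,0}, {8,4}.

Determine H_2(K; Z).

H_2 ≅ 0.

K has 10 vertices, 15 edges, 5 triangles.
rank ∂_2 = 5, rank ∂_3 = 0 ⇒ b_2 = 5 − 5 − 0 = 0. So H_2 = 0.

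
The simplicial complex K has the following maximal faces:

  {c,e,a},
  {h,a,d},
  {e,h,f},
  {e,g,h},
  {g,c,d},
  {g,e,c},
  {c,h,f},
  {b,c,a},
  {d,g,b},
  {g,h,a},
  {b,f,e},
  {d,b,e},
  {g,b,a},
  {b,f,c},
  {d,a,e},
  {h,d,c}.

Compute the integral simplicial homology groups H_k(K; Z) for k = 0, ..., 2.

Fix the vertex order a < b < c < d < e < f < g < h and write every simplex with vertices in increasing order. Then dim K = 2 and the simplices of K are:

  0-simplices (8): a, b, c, d, e, f, g, h
  1-simplices (24): ab, ac, ad, ae, ag, ah, bc, bd, be, bf, bg, cd, ce, cf, cg, ch, de, dg, dh, ef, eg, eh, fh, gh
  2-simplices (16): abc, abg, ace, ade, adh, agh, bcf, bde, bdg, bef, cdg, cdh, ceg, cfh, efh, egh

giving chain groups C_0 ≅ Z^8, C_1 ≅ Z^24, C_2 ≅ Z^16.

Boundary ∂_1: C_1 → C_0 maps an edge to its endpoints' difference, ∂[p,q] = q − p. For instance
  ∂eh = h − e.
The 8×24 boundary matrix has rank 7 and Smith normal form diag(1,1,1,1,1,1,1).

Boundary ∂_2: C_2 → C_1 maps a triangle to the signed sum of its edges. For instance
  ∂cdh = dh − ch + cd,
  ∂egh = gh − eh + eg.
As a 24×16 matrix over Z this has rank 15, with invariant factors (1,1,1,1,1,1,1,1,1,1,1,1,1,1,1).

From H_k ≅ ker(∂_k) / im(∂_{k+1}) we obtain:

  H_0: rank C_0 − rank ∂_1 = 8 − 7 = 1, and the invariant factors of ∂_1 are all 1, so H_0 = Z.
  H_1: rank ker ∂_1 − rank ∂_2 = (24 − 7) − 15 = 2, and the invariant factors of ∂_2 are all 1, so H_1 = Z^2.
  H_2: rank ker ∂_2 − rank ∂_3 = (16 − 15) − 0 = 1, and there is no ∂_3, so H_2 = Z.

H_0 = Z,  H_1 = Z^2,  H_2 = Z.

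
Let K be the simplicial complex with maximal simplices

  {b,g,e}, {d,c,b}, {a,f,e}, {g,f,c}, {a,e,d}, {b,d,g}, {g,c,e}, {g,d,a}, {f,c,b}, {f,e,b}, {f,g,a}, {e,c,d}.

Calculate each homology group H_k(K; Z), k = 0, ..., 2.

Fix the vertex order a < b < c < d < e < f < g and write every simplex with vertices in increasing order. Then dim K = 2 and the simplices of K are:

  0-simplices (7): a, b, c, d, e, f, g
  1-simplices (18): ad, ae, af, ag, bc, bd, be, bf, bg, cd, ce, cf, cg, de, dg, ef, eg, fg
  2-simplices (12): ade, adg, aef, afg, bcd, bcf, bdg, bef, beg, cde, ceg, cfg

giving chain groups C_0 ≅ Z^7, C_1 ≅ Z^18, C_2 ≅ Z^12.

Boundary ∂_1: C_1 → C_0 is given by ∂[p,q] = [q] − [p]. For instance
  ∂eg = g − e.
The resulting 7×18 matrix has rank 6, and its Smith normal form has invariant factors (1,1,1,1,1,1).

∂_2: C_2 → C_1 maps a triangle to the signed sum of its edges. For instance
  ∂cfg = fg − cg + cf,
  ∂bdg = dg − bg + bd.
As a 18×12 matrix over Z this has rank 12, with invariant factors (1,1,1,1,1,1,1,1,1,1,1,2).

From H_k ≅ ker(∂_k) / im(∂_{k+1}) we obtain:

  H_0: rank C_0 − rank ∂_1 = 7 − 6 = 1, and the invariant factors of ∂_1 are all 1, so H_0 ≅ Z.
  H_1: rank ker ∂_1 − rank ∂_2 = (18 − 6) − 12 = 0, and ∂_2 has invariant factor 2 > 1, so H_1 ≅ Z/2Z.
  H_2: rank ker ∂_2 − rank ∂_3 = (12 − 12) − 0 = 0, and there is no ∂_3, so H_2 ≅ 0.

H_0 = Z,  H_1 = Z/2Z,  H_2 = 0.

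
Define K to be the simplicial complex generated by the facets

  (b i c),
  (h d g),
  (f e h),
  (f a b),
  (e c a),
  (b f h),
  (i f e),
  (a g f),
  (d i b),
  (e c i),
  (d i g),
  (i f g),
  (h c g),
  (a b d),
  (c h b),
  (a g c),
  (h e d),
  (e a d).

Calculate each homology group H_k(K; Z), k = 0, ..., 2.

H_0 ≅ Z,  H_1 ≅ Z^2,  H_2 ≅ Z.

Fix the vertex order a < b < c < d < e < f < g < h < i and write every simplex with vertices in increasing order. Then dim K = 2 and the simplices of K are:

  0-simplices (9): a, b, c, d, e, f, g, h, i
  1-simplices (27): ab, ac, ad, ae, af, ag, bc, bd, bf, bh, bi, ce, cg, ch, ci, de, dg, dh, di, ef, eh, ei, fg, fh, fi, gh, gi
  2-simplices (18): abd, abf, ace, acg, ade, afg, bch, bci, bdi, bfh, cei, cgh, deh, dgh, dgi, efh, efi, fgi

so the chain groups are C_0 ≅ Z^9, C_1 ≅ Z^27, C_2 ≅ Z^18.

∂_1: C_1 → C_0 maps an edge to its endpoints' difference, ∂[p,q] = q − p.
This gives a 9×27 integer matrix of rank 8; reducing to Smith normal form yields diagonal entries (1,1,1,1,1,1,1,1).

∂_2: C_2 → C_1 sends each 2-simplex [p,q,r] to [q,r] − [p,r] + [p,q]. For instance
  ∂afg = fg − ag + af,
  ∂abf = bf − af + ab.
The resulting 27×18 matrix has rank 17, and its Smith normal form has invariant factors (1,1,1,1,1,1,1,1,1,1,1,1,1,1,1,1,1).

From H_k ≅ ker(∂_k) / im(∂_{k+1}) we obtain:

  H_0: rank C_0 − rank ∂_1 = 9 − 8 = 1, and the invariant factors of ∂_1 are all 1, so H_0 ≅ Z.
  H_1: rank ker ∂_1 − rank ∂_2 = (27 − 8) − 17 = 2, and the invariant factors of ∂_2 are all 1, so H_1 ≅ Z^2.
  H_2: rank ker ∂_2 − rank ∂_3 = (18 − 17) − 0 = 1, and there is no ∂_3, so H_2 ≅ Z.

As a check, the Euler characteristic is 9 − 27 + 18 = 0, which agrees with 1 − 2 + 1 = 0.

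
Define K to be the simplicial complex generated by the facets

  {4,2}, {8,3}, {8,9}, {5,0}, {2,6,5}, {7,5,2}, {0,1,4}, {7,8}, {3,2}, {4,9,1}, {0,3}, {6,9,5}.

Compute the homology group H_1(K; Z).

Fix the vertex order 0 < 1 < 2 < 3 < 4 < 5 < 6 < 7 < 8 < 9 and write every simplex with vertices in increasing order. Then dim K = 2 and the simplices of K are:

  0-simplices (10): [0], [1], [2], [3], [4], [5], [6], [7], [8], [9]
  1-simplices (19): [0,1], [0,3], [0,4], [0,5], [1,4], [1,9], [2,3], [2,4], [2,5], [2,6], [2,7], [3,8], [4,9], [5,6], [5,7], [5,9], [6,9], [7,8], [8,9]
  2-simplices (5): [0,1,4], [1,4,9], [2,5,6], [2,5,7], [5,6,9]

Hence C_0 ≅ Z^10, C_1 ≅ Z^19, C_2 ≅ Z^5.

Boundary ∂_1: C_1 → C_0 maps an edge to its endpoints' difference, ∂[p,q] = q − p.
The resulting 10×19 matrix has rank 9, and its Smith normal form has invariant factors (1,1,1,1,1,1,1,1,1).

The boundary map ∂_2: C_2 → C_1 sends each 2-simplex [p,q,r] to [q,r] − [p,r] + [p,q]. For instance
  ∂[1,4,9] = [4,9] − [1,9] + [1,4],
  ∂[5,6,9] = [6,9] − [5,9] + [5,6].
The 19×5 boundary matrix has rank 5 and Smith normal form diag(1,1,1,1,1).

Computing H_k = (kernel of ∂_k) / (image of ∂_{k+1}):

  H_1: rank ker ∂_1 − rank ∂_2 = (19 − 9) − 5 = 5, and the invariant factors of ∂_2 are all 1, so H_1 = Z^5.

H_1 = Z^5.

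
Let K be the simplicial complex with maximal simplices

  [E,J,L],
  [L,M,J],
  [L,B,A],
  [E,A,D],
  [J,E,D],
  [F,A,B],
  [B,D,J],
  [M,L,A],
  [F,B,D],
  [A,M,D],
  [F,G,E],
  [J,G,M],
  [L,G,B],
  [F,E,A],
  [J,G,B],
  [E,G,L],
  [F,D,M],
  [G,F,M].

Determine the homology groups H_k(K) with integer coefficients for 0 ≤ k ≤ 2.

Take the total order A < B < D < E < F < G < J < L < M on the vertex set. Then K (dimension 2) consists of the simplices:

  0-simplices (9): A, B, D, E, F, G, J, L, M
  1-simplices (27): AB, AD, AE, AF, AL, AM, BD, BF, BG, BJ, BL, DE, DF, DJ, DM, EF, EG, EJ, EL, FG, FM, GJ, GL, GM, JL, JM, LM
  2-simplices (18): ABF, ABL, ADE, ADM, AEF, ALM, BDF, BDJ, BGJ, BGL, DEJ, DFM, EFG, EGL, EJL, FGM, GJM, JLM

Hence C_0 ≅ Z^9, C_1 ≅ Z^27, C_2 ≅ Z^18.

The boundary map ∂_1: C_1 → C_0 is given by ∂[p,q] = [q] − [p]. For instance
  ∂EL = L − E.
The 9×27 boundary matrix has rank 8 and Smith normal form diag(1,1,1,1,1,1,1,1).

The boundary map ∂_2: C_2 → C_1 sends each 2-simplex [p,q,r] to [q,r] − [p,r] + [p,q]. For instance
  ∂EFG = FG − EG + EF,
  ∂AEF = EF − AF + AE.
As a 27×18 matrix over Z this has rank 18, with invariant factors (1,1,1,1,1,1,1,1,1,1,1,1,1,1,1,1,1,2).

From H_k ≅ ker(∂_k) / im(∂_{k+1}) we obtain:

  H_0: rank C_0 − rank ∂_1 = 9 − 8 = 1, and the invariant factors of ∂_1 are all 1, so H_0 = Z.
  H_1: rank ker ∂_1 − rank ∂_2 = (27 − 8) − 18 = 1, and ∂_2 has invariant factor 2 > 1, so H_1 = Z ⊕ Z_2.
  H_2: rank ker ∂_2 − rank ∂_3 = (18 − 18) − 0 = 0, and there is no ∂_3, so H_2 = 0.

(K is a triangulation of the Klein bottle.)

H_0 ≅ Z,  H_1 ≅ Z ⊕ Z_2,  H_2 = 0.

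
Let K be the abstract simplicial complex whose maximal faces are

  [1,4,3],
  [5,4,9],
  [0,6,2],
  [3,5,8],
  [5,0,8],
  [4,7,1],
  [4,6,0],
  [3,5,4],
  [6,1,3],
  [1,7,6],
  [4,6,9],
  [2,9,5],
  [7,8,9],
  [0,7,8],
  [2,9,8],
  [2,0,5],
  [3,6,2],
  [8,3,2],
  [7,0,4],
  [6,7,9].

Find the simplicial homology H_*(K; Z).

H_0 = Z,  H_1 = Z × Z/2,  H_2 = 0.

Fix the vertex order 0 < 1 < 2 < 3 < 4 < 5 < 6 < 7 < 8 < 9 and write every simplex with vertices in increasing order. Then dim K = 2 and the simplices of K are:

  0-simplices (10): [0], [1], [2], [3], [4], [5], [6], [7], [8], [9]
  1-simplices (30): (30 of them)
  2-simplices (20): (20 of them)

giving chain groups C_0 ≅ Z^10, C_1 ≅ Z^30, C_2 ≅ Z^20.

∂_1: C_1 → C_0 maps an edge to its endpoints' difference, ∂[p,q] = q − p. For instance
  ∂[3,4] = [4] − [3].
The resulting 10×30 matrix has rank 9, and its Smith normal form has invariant factors (1,1,1,1,1,1,1,1,1).

The boundary map ∂_2: C_2 → C_1 maps a triangle to the signed sum of its edges. For instance
  ∂[4,6,9] = [6,9] − [4,9] + [4,6],
  ∂[7,8,9] = [8,9] − [7,9] + [7,8].
The resulting 30×20 matrix has rank 20, and its Smith normal form has invariant factors (1,1,1,1,1,1,1,1,1,1,1,1,1,1,1,1,1,1,1,2).

From H_k ≅ ker(∂_k) / im(∂_{k+1}) we obtain:

  H_0: rank C_0 − rank ∂_1 = 10 − 9 = 1, and the invariant factors of ∂_1 are all 1, so H_0 ≅ Z.
  H_1: rank ker ∂_1 − rank ∂_2 = (30 − 9) − 20 = 1, and ∂_2 has invariant factor 2 > 1, so H_1 ≅ Z × Z/2.
  H_2: rank ker ∂_2 − rank ∂_3 = (20 − 20) − 0 = 0, and there is no ∂_3, so H_2 ≅ 0.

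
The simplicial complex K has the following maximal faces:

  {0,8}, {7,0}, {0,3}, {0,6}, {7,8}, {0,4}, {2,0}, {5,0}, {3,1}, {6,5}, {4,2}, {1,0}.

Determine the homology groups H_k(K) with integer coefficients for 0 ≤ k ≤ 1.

Fix the vertex order 0 < 1 < 2 < 3 < 4 < 5 < 6 < 7 < 8 and write every simplex with vertices in increasing order. Then dim K = 1 and the simplices of K are:

  0-simplices (9): [0], [1], [2], [3], [4], [5], [6], [7], [8]
  1-simplices (12): [0,1], [0,2], [0,3], [0,4], [0,5], [0,6], [0,7], [0,8], [1,3], [2,4], [5,6], [7,8]

giving chain groups C_0 ≅ Z^9, C_1 ≅ Z^12.

∂_1: C_1 → C_0 maps an edge to its endpoints' difference, ∂[p,q] = q − p.
As a 9×12 matrix over Z this has rank 8, with invariant factors (1,1,1,1,1,1,1,1).

Computing H_k = (kernel of ∂_k) / (image of ∂_{k+1}):

  H_0: rank C_0 − rank ∂_1 = 9 − 8 = 1, and the invariant factors of ∂_1 are all 1, so H_0 ≅ Z.
  H_1: rank ker ∂_1 − rank ∂_2 = (12 − 8) − 0 = 4, and there is no ∂_2, so H_1 ≅ Z^4.

As a check, the Euler characteristic is 9 − 12 = -3, which agrees with 1 − 4 = -3.
(K is a triangulation of a wedge of 4 circles.)

H_0 ≅ Z,  H_1 ≅ Z^4.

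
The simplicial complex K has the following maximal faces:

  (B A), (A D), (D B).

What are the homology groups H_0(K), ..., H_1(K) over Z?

H_0 ≅ Z,  H_1 ≅ Z.

We work with the vertex ordering A < B < D. The simplices of K, each written with vertices in increasing order, are:

  0-simplices (3): A, B, D
  1-simplices (3): AB, AD, BD

giving chain groups C_0 ≅ Z^3, C_1 ≅ Z^3.

Boundary ∂_1: C_1 → C_0 maps an edge to its endpoints' difference, ∂[p,q] = q − p. For instance
  ∂AB = B − A.
As a 3×3 matrix over Z this has rank 2, with invariant factors (1,1).

Reading off H_k = ker ∂_k / im ∂_{k+1}:

  H_0: rank C_0 − rank ∂_1 = 3 − 2 = 1, and the invariant factors of ∂_1 are all 1, so H_0 = Z.
  H_1: rank ker ∂_1 − rank ∂_2 = (3 − 2) − 0 = 1, and there is no ∂_2, so H_1 = Z.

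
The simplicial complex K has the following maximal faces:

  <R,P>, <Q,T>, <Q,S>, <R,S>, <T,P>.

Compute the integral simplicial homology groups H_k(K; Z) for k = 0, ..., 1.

Fix the vertex order P < Q < R < S < T and write every simplex with vertices in increasing order. Then dim K = 1 and the simplices of K are:

  0-simplices (5): P, Q, R, S, T
  1-simplices (5): PR, PT, QS, QT, RS

so the chain groups are C_0 ≅ Z^5, C_1 ≅ Z^5.

∂_1: C_1 → C_0 maps an edge to its endpoints' difference, ∂[p,q] = q − p.
This gives a 5×5 integer matrix of rank 4; reducing to Smith normal form yields diagonal entries (1,1,1,1).

Reading off H_k = ker ∂_k / im ∂_{k+1}:

  H_0: rank C_0 − rank ∂_1 = 5 − 4 = 1, and the invariant factors of ∂_1 are all 1, so H_0 ≅ Z.
  H_1: rank ker ∂_1 − rank ∂_2 = (5 − 4) − 0 = 1, and there is no ∂_2, so H_1 ≅ Z.

(K is a triangulation of the circle S^1.)

H_0 = Z,  H_1 = Z.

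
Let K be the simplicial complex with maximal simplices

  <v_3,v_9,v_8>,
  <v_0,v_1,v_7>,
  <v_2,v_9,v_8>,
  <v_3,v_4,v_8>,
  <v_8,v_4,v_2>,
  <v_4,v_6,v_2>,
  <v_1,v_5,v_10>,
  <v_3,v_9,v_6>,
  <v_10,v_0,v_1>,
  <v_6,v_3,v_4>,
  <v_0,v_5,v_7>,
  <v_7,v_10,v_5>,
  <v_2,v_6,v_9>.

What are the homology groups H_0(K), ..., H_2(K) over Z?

We work with the vertex ordering v_0 < v_1 < v_2 < v_3 < v_4 < v_5 < v_6 < v_7 < v_8 < v_9 < v_10. The simplices of K, each written with vertices in increasing order, are:

  0-simplices (11): [v_0], [v_1], [v_2], [v_3], [v_4], [v_5], [v_6], [v_7], [v_8], [v_9], [v_10]
  1-simplices (22): (22 of them)
  2-simplices (13): (13 of them)

so the chain groups are C_0 ≅ Z^11, C_1 ≅ Z^22, C_2 ≅ Z^13.

The boundary map ∂_1: C_1 → C_0 is given by ∂[p,q] = [q] − [p]. For instance
  ∂[v_0,v_7] = [v_7] − [v_0].
The resulting 11×22 matrix has rank 9, and its Smith normal form has invariant factors (1,1,1,1,1,1,1,1,1).

Boundary ∂_2: C_2 → C_1 sends each 2-simplex [p,q,r] to [q,r] − [p,r] + [p,q]. For instance
  ∂[v_2,v_4,v_6] = [v_4,v_6] − [v_2,v_6] + [v_2,v_4],
  ∂[v_2,v_8,v_9] = [v_8,v_9] − [v_2,v_9] + [v_2,v_8].
The resulting 22×13 matrix has rank 12, and its Smith normal form has invariant factors (1,1,1,1,1,1,1,1,1,1,1,1).

Reading off H_k = ker ∂_k / im ∂_{k+1}:

  H_0: rank C_0 − rank ∂_1 = 11 − 9 = 2, and the invariant factors of ∂_1 are all 1, so H_0 ≅ Z^2.
  H_1: rank ker ∂_1 − rank ∂_2 = (22 − 9) − 12 = 1, and the invariant factors of ∂_2 are all 1, so H_1 ≅ Z.
  H_2: rank ker ∂_2 − rank ∂_3 = (13 − 12) − 0 = 1, and there is no ∂_3, so H_2 ≅ Z.

H_0 ≅ Z^2,  H_1 ≅ Z,  H_2 ≅ Z.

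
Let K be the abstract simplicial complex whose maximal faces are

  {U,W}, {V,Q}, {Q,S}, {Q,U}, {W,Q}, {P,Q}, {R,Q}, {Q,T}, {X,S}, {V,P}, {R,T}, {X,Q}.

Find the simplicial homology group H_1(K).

H_1 ≅ Z^4.

Take the total order P < Q < R < S < T < U < V < W < X on the vertex set. Then K (dimension 1) consists of the simplices:

  0-simplices (9): P, Q, R, S, T, U, V, W, X
  1-simplices (12): PQ, PV, QR, QS, QT, QU, QV, QW, QX, RT, SX, UW

so the chain groups are C_0 ≅ Z^9, C_1 ≅ Z^12.

The boundary map ∂_1: C_1 → C_0 maps an edge to its endpoints' difference, ∂[p,q] = q − p.
As a 9×12 matrix over Z this has rank 8, with invariant factors (1,1,1,1,1,1,1,1).

Computing H_k = (kernel of ∂_k) / (image of ∂_{k+1}):

  H_1: rank ker ∂_1 − rank ∂_2 = (12 − 8) − 0 = 4, and there is no ∂_2, so H_1 ≅ Z^4.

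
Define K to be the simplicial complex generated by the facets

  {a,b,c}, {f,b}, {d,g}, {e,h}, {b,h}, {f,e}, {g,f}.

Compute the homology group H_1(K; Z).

H_1 = Z.

Order the vertices as a < b < c < d < e < f < g < h. Listing each simplex with vertices in this order, K has dimension 2 with simplices:

  0-simplices (8): a, b, c, d, e, f, g, h
  1-simplices (9): ab, ac, bc, bf, bh, dg, ef, eh, fg
  2-simplices (1): abc

giving chain groups C_0 ≅ Z^8, C_1 ≅ Z^9, C_2 ≅ Z^1.

Boundary ∂_1: C_1 → C_0 maps an edge to its endpoints' difference, ∂[p,q] = q − p. For instance
  ∂eh = h − e.
This gives a 8×9 integer matrix of rank 7; reducing to Smith normal form yields diagonal entries (1,1,1,1,1,1,1).

Boundary ∂_2: C_2 → C_1 maps a triangle to the signed sum of its edges. For instance
  ∂abc = bc − ac + ab.
As a 9×1 matrix over Z this has rank 1, with invariant factors (1).

Reading off H_k = ker ∂_k / im ∂_{k+1}:

  H_1: rank ker ∂_1 − rank ∂_2 = (9 − 7) − 1 = 1, and the invariant factors of ∂_2 are all 1, so H_1 = Z.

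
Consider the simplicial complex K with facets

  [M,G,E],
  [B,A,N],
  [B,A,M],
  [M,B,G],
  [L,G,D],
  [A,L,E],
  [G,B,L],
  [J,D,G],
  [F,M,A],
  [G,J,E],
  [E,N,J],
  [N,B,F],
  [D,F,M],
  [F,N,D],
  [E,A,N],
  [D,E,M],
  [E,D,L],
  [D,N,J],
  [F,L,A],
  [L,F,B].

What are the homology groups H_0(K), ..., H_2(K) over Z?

H_0 ≅ Z,  H_1 ≅ Z × Z/2,  H_2 = 0.

We work with the vertex ordering A < B < D < E < F < G < J < L < M < N. The simplices of K, each written with vertices in increasing order, are:

  0-simplices (10): A, B, D, E, F, G, J, L, M, N
  1-simplices (30): AB, AE, AF, AL, AM, AN, BF, BG, BL, BM, BN, DE, DF, DG, DJ, DL, DM, DN, EG, EJ, EL, EM, EN, FL, FM, FN, GJ, GL, GM, JN
  2-simplices (20): ABM, ABN, AEL, AEN, AFL, AFM, BFL, BFN, BGL, BGM, DEL, DEM, DFM, DFN, DGJ, DGL, DJN, EGJ, EGM, EJN

giving chain groups C_0 ≅ Z^10, C_1 ≅ Z^30, C_2 ≅ Z^20.

The boundary map ∂_1: C_1 → C_0 is given by ∂[p,q] = [q] − [p]. For instance
  ∂BM = M − B.
As a 10×30 matrix over Z this has rank 9, with invariant factors (1,1,1,1,1,1,1,1,1).

The boundary map ∂_2: C_2 → C_1 sends each 2-simplex [p,q,r] to [q,r] − [p,r] + [p,q]. For instance
  ∂DEM = EM − DM + DE,
  ∂DJN = JN − DN + DJ.
The resulting 30×20 matrix has rank 20, and its Smith normal form has invariant factors (1,1,1,1,1,1,1,1,1,1,1,1,1,1,1,1,1,1,1,2).

Reading off H_k = ker ∂_k / im ∂_{k+1}:

  H_0: rank C_0 − rank ∂_1 = 10 − 9 = 1, and the invariant factors of ∂_1 are all 1, so H_0 = Z.
  H_1: rank ker ∂_1 − rank ∂_2 = (30 − 9) − 20 = 1, and ∂_2 has invariant factor 2 > 1, so H_1 = Z × Z/2.
  H_2: rank ker ∂_2 − rank ∂_3 = (20 − 20) − 0 = 0, and there is no ∂_3, so H_2 = 0.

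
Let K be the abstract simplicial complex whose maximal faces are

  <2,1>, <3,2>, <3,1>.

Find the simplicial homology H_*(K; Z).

H_0 ≅ Z,  H_1 ≅ Z.

Take the total order 1 < 2 < 3 on the vertex set. Then K (dimension 1) consists of the simplices:

  0-simplices (3): [1], [2], [3]
  1-simplices (3): [1,2], [1,3], [2,3]

Hence C_0 ≅ Z^3, C_1 ≅ Z^3.

∂_1: C_1 → C_0 maps an edge to its endpoints' difference, ∂[p,q] = q − p. For instance
  ∂[1,3] = [3] − [1].
The 3×3 boundary matrix has rank 2 and Smith normal form diag(1,1).

From H_k ≅ ker(∂_k) / im(∂_{k+1}) we obtain:

  H_0: rank C_0 − rank ∂_1 = 3 − 2 = 1, and the invariant factors of ∂_1 are all 1, so H_0 = Z.
  H_1: rank ker ∂_1 − rank ∂_2 = (3 − 2) − 0 = 1, and there is no ∂_2, so H_1 = Z.

(K is a triangulation of the circle S^1.)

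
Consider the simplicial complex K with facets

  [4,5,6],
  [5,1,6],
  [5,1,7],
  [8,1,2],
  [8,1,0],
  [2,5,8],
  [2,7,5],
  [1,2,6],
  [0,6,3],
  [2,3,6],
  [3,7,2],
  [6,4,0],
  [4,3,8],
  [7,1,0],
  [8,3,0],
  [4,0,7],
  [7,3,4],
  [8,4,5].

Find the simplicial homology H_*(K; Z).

Order the vertices as 0 < 1 < 2 < 3 < 4 < 5 < 6 < 7 < 8. Listing each simplex with vertices in this order, K has dimension 2 with simplices:

  0-simplices (9): [0], [1], [2], [3], [4], [5], [6], [7], [8]
  1-simplices (27): (27 of them)
  2-simplices (18): [0,1,7], [0,1,8], [0,3,6], [0,3,8], [0,4,6], [0,4,7], [1,2,6], [1,2,8], [1,5,6], [1,5,7], [2,3,6], [2,3,7], [2,5,7], [2,5,8], [3,4,7], [3,4,8], [4,5,6], [4,5,8]

giving chain groups C_0 ≅ Z^9, C_1 ≅ Z^27, C_2 ≅ Z^18.

Boundary ∂_1: C_1 → C_0 maps an edge to its endpoints' difference, ∂[p,q] = q − p. For instance
  ∂[0,1] = [1] − [0].
The resulting 9×27 matrix has rank 8, and its Smith normal form has invariant factors (1,1,1,1,1,1,1,1).

Boundary ∂_2: C_2 → C_1 maps a triangle to the signed sum of its edges. For instance
  ∂[1,5,6] = [5,6] − [1,6] + [1,5],
  ∂[2,3,7] = [3,7] − [2,7] + [2,3].
The resulting 27×18 matrix has rank 18, and its Smith normal form has invariant factors (1,1,1,1,1,1,1,1,1,1,1,1,1,1,1,1,1,2).

Reading off H_k = ker ∂_k / im ∂_{k+1}:

  H_0: rank C_0 − rank ∂_1 = 9 − 8 = 1, and the invariant factors of ∂_1 are all 1, so H_0 ≅ Z.
  H_1: rank ker ∂_1 − rank ∂_2 = (27 − 8) − 18 = 1, and ∂_2 has invariant factor 2 > 1, so H_1 ≅ Z ⊕ Z/2.
  H_2: rank ker ∂_2 − rank ∂_3 = (18 − 18) − 0 = 0, and there is no ∂_3, so H_2 ≅ 0.

(K is a triangulation of the Klein bottle.)

H_0 = Z,  H_1 = Z ⊕ Z/2,  H_2 = 0.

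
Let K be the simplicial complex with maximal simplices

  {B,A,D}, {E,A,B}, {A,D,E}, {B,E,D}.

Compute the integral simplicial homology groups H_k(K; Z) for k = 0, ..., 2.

Order the vertices as A < B < D < E. Listing each simplex with vertices in this order, K has dimension 2 with simplices:

  0-simplices (4): A, B, D, E
  1-simplices (6): AB, AD, AE, BD, BE, DE
  2-simplices (4): ABD, ABE, ADE, BDE

giving chain groups C_0 ≅ Z^4, C_1 ≅ Z^6, C_2 ≅ Z^4.

The boundary map ∂_1: C_1 → C_0 is given by ∂[p,q] = [q] − [p].
The 4×6 boundary matrix has rank 3 and Smith normal form diag(1,1,1).

Boundary ∂_2: C_2 → C_1 maps a triangle to the signed sum of its edges. For instance
  ∂ABE = BE − AE + AB,
  ∂BDE = DE − BE + BD.
This gives a 6×4 integer matrix of rank 3; reducing to Smith normal form yields diagonal entries (1,1,1).

From H_k ≅ ker(∂_k) / im(∂_{k+1}) we obtain:

  H_0: rank C_0 − rank ∂_1 = 4 − 3 = 1, and the invariant factors of ∂_1 are all 1, so H_0 = Z.
  H_1: rank ker ∂_1 − rank ∂_2 = (6 − 3) − 3 = 0, and the invariant factors of ∂_2 are all 1, so H_1 = 0.
  H_2: rank ker ∂_2 − rank ∂_3 = (4 − 3) − 0 = 1, and there is no ∂_3, so H_2 = Z.

H_0 ≅ Z,  H_1 = 0,  H_2 ≅ Z.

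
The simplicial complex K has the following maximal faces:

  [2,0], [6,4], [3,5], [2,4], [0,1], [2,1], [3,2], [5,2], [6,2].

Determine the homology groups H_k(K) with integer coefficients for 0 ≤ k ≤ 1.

Order the vertices as 0 < 1 < 2 < 3 < 4 < 5 < 6. Listing each simplex with vertices in this order, K has dimension 1 with simplices:

  0-simplices (7): [0], [1], [2], [3], [4], [5], [6]
  1-simplices (9): [0,1], [0,2], [1,2], [2,3], [2,4], [2,5], [2,6], [3,5], [4,6]

giving chain groups C_0 ≅ Z^7, C_1 ≅ Z^9.

∂_1: C_1 → C_0 sends each edge [p,q] (with p < q) to q − p.
The resulting 7×9 matrix has rank 6, and its Smith normal form has invariant factors (1,1,1,1,1,1).

Computing H_k = (kernel of ∂_k) / (image of ∂_{k+1}):

  H_0: rank C_0 − rank ∂_1 = 7 − 6 = 1, and the invariant factors of ∂_1 are all 1, so H_0 = Z.
  H_1: rank ker ∂_1 − rank ∂_2 = (9 − 6) − 0 = 3, and there is no ∂_2, so H_1 = Z^3.

H_0 = Z,  H_1 = Z^3.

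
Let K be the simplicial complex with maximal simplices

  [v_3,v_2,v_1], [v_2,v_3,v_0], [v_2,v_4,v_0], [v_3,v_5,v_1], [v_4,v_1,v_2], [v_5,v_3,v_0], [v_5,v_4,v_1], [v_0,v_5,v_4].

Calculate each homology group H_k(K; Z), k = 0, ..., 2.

H_0 ≅ Z,  H_1 = 0,  H_2 ≅ Z.

K has 6 vertices, 12 edges, 8 triangles.
rank ∂_0 = 0, rank ∂_1 = 5 ⇒ b_0 = 6 − 0 − 5 = 1; all invariant factors of ∂_1 are 1 so no torsion. So H_0 = Z.
rank ∂_1 = 5, rank ∂_2 = 7 ⇒ b_1 = 12 − 5 − 7 = 0; all invariant factors of ∂_2 are 1 so no torsion. So H_1 = 0.
rank ∂_2 = 7, rank ∂_3 = 0 ⇒ b_2 = 8 − 7 − 0 = 1. So H_2 = Z.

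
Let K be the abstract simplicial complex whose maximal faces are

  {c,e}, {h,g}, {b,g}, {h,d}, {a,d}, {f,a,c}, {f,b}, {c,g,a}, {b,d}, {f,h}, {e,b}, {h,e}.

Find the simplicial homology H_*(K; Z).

H_0 = Z,  H_1 = Z^6,  H_2 = 0.

Fix the vertex order a < b < c < d < e < f < g < h and write every simplex with vertices in increasing order. Then dim K = 2 and the simplices of K are:

  0-simplices (8): a, b, c, d, e, f, g, h
  1-simplices (15): ac, ad, af, ag, bd, be, bf, bg, ce, cf, cg, dh, eh, fh, gh
  2-simplices (2): acf, acg

giving chain groups C_0 ≅ Z^8, C_1 ≅ Z^15, C_2 ≅ Z^2.

∂_1: C_1 → C_0 sends each edge [p,q] (with p < q) to q − p.
The 8×15 boundary matrix has rank 7 and Smith normal form diag(1,1,1,1,1,1,1).

The boundary map ∂_2: C_2 → C_1 acts by ∂[p,q,r] = [q,r] − [p,r] + [p,q]. For instance
  ∂acf = cf − af + ac,
  ∂acg = cg − ag + ac.
The resulting 15×2 matrix has rank 2, and its Smith normal form has invariant factors (1,1).

Reading off H_k = ker ∂_k / im ∂_{k+1}:

  H_0: rank C_0 − rank ∂_1 = 8 − 7 = 1, and the invariant factors of ∂_1 are all 1, so H_0 = Z.
  H_1: rank ker ∂_1 − rank ∂_2 = (15 − 7) − 2 = 6, and the invariant factors of ∂_2 are all 1, so H_1 = Z^6.
  H_2: rank ker ∂_2 − rank ∂_3 = (2 − 2) − 0 = 0, and there is no ∂_3, so H_2 = 0.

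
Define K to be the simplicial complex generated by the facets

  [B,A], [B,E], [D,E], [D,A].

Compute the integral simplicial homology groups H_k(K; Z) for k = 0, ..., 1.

Fix the vertex order A < B < D < E and write every simplex with vertices in increasing order. Then dim K = 1 and the simplices of K are:

  0-simplices (4): A, B, D, E
  1-simplices (4): AB, AD, BE, DE

so the chain groups are C_0 ≅ Z^4, C_1 ≅ Z^4.

∂_1: C_1 → C_0 sends each edge [p,q] (with p < q) to q − p.
This gives a 4×4 integer matrix of rank 3; reducing to Smith normal form yields diagonal entries (1,1,1).

Now H_k = ker ∂_k / im ∂_{k+1}, so:

  H_0: rank C_0 − rank ∂_1 = 4 − 3 = 1, and the invariant factors of ∂_1 are all 1, so H_0 = Z.
  H_1: rank ker ∂_1 − rank ∂_2 = (4 − 3) − 0 = 1, and there is no ∂_2, so H_1 = Z.

As a check, the Euler characteristic is 4 − 4 = 0, which agrees with 1 − 1 = 0.

H_0 ≅ Z,  H_1 ≅ Z.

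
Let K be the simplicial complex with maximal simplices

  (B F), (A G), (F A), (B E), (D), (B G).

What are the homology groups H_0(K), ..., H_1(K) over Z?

Order the vertices as A < B < D < E < F < G. Listing each simplex with vertices in this order, K has dimension 1 with simplices:

  0-simplices (6): A, B, D, E, F, G
  1-simplices (5): AF, AG, BE, BF, BG

Hence C_0 ≅ Z^6, C_1 ≅ Z^5.

The boundary map ∂_1: C_1 → C_0 maps an edge to its endpoints' difference, ∂[p,q] = q − p.
As a 6×5 matrix over Z this has rank 4, with invariant factors (1,1,1,1).

Computing H_k = (kernel of ∂_k) / (image of ∂_{k+1}):

  H_0: rank C_0 − rank ∂_1 = 6 − 4 = 2, and the invariant factors of ∂_1 are all 1, so H_0 ≅ Z^2.
  H_1: rank ker ∂_1 − rank ∂_2 = (5 − 4) − 0 = 1, and there is no ∂_2, so H_1 ≅ Z.

H_0 ≅ Z^2,  H_1 ≅ Z.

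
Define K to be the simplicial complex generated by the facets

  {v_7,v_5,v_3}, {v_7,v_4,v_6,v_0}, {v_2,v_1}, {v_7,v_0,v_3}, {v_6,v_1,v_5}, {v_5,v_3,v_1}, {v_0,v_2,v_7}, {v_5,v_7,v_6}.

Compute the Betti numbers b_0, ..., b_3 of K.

We work with the vertex ordering v_0 < v_1 < v_2 < v_3 < v_4 < v_5 < v_6 < v_7. The simplices of K, each written with vertices in increasing order, are:

  0-simplices (8): [v_0], [v_1], [v_2], [v_3], [v_4], [v_5], [v_6], [v_7]
  1-simplices (17): (17 of them)
  2-simplices (10): [v_0,v_2,v_7], [v_0,v_3,v_7], [v_0,v_4,v_6], [v_0,v_4,v_7], [v_0,v_6,v_7], [v_1,v_3,v_5], [v_1,v_5,v_6], [v_3,v_5,v_7], [v_4,v_6,v_7], [v_5,v_6,v_7]
  3-simplices (1): [v_0,v_4,v_6,v_7]

so the chain groups are C_0 ≅ Z^8, C_1 ≅ Z^17, C_2 ≅ Z^10, C_3 ≅ Z^1.

∂_1: C_1 → C_0 sends each edge [p,q] (with p < q) to q − p.
The resulting 8×17 matrix has rank 7, and its Smith normal form has invariant factors (1,1,1,1,1,1,1).

∂_2: C_2 → C_1 acts by ∂[p,q,r] = [q,r] − [p,r] + [p,q]. For instance
  ∂[v_0,v_4,v_6] = [v_4,v_6] − [v_0,v_6] + [v_0,v_4],
  ∂[v_4,v_6,v_7] = [v_6,v_7] − [v_4,v_7] + [v_4,v_6].
As a 17×10 matrix over Z this has rank 9, with invariant factors (1,1,1,1,1,1,1,1,1).

∂_3: C_3 → C_2 sends each 3-simplex σ to the alternating sum Σ_i (−1)^i (σ with its i-th vertex removed). For instance
  ∂[v_0,v_4,v_6,v_7] = [v_4,v_6,v_7] − [v_0,v_6,v_7] + [v_0,v_4,v_7] − [v_0,v_4,v_6].
As a 10×1 matrix over Z this has rank 1, with invariant factors (1).

From H_k ≅ ker(∂_k) / im(∂_{k+1}) we obtain:

  H_0: rank C_0 − rank ∂_1 = 8 − 7 = 1, and the invariant factors of ∂_1 are all 1, so H_0 = Z.
  H_1: rank ker ∂_1 − rank ∂_2 = (17 − 7) − 9 = 1, and the invariant factors of ∂_2 are all 1, so H_1 = Z.
  H_2: rank ker ∂_2 − rank ∂_3 = (10 − 9) − 1 = 0, and the invariant factors of ∂_3 are all 1, so H_2 = 0.
  H_3: rank ker ∂_3 − rank ∂_4 = (1 − 1) − 0 = 0, and there is no ∂_4, so H_3 = 0.

Hence the Betti numbers are b_0 = 1, b_1 = 1, b_2 = 0, b_3 = 0.

b_0 = 1, b_1 = 1, b_2 = 0, b_3 = 0.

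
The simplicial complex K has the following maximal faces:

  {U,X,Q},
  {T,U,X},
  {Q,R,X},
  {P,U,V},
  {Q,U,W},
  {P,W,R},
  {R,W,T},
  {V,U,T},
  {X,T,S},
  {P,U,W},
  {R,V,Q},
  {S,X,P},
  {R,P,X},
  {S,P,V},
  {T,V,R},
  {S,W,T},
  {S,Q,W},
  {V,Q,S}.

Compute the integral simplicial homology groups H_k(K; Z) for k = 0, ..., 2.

H_0 = Z,  H_1 = Z^2,  H_2 = Z.

K has 9 vertices, 27 edges, 18 triangles.
rank ∂_0 = 0, rank ∂_1 = 8 ⇒ b_0 = 9 − 0 − 8 = 1; all invariant factors of ∂_1 are 1 so no torsion. So H_0 = Z.
rank ∂_1 = 8, rank ∂_2 = 17 ⇒ b_1 = 27 − 8 − 17 = 2; all invariant factors of ∂_2 are 1 so no torsion. So H_1 = Z^2.
rank ∂_2 = 17, rank ∂_3 = 0 ⇒ b_2 = 18 − 17 − 0 = 1. So H_2 = Z.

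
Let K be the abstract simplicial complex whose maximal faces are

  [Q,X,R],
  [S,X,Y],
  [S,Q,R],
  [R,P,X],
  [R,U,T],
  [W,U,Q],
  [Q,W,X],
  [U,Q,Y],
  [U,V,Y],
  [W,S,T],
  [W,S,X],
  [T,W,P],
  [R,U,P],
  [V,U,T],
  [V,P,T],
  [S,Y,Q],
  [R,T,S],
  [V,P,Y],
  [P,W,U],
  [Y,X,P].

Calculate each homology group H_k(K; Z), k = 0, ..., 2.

K has 10 vertices, 30 edges, 20 triangles.
rank ∂_0 = 0, rank ∂_1 = 9 ⇒ b_0 = 10 − 0 − 9 = 1; all invariant factors of ∂_1 are 1 so no torsion. So H_0 ≅ Z.
rank ∂_1 = 9, rank ∂_2 = 20 ⇒ b_1 = 30 − 9 − 20 = 1; ∂_2 has invariant factor(s) [2] giving torsion. So H_1 ≅ Z × Z/2.
rank ∂_2 = 20, rank ∂_3 = 0 ⇒ b_2 = 20 − 20 − 0 = 0. So H_2 ≅ 0.

H_0 ≅ Z,  H_1 ≅ Z × Z/2,  H_2 = 0.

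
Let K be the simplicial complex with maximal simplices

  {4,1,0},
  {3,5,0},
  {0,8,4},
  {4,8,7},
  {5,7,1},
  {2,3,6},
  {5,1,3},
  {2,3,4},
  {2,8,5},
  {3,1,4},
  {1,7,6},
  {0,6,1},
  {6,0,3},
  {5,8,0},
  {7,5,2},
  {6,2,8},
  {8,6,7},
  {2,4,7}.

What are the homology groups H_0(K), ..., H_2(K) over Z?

H_0 ≅ Z,  H_1 ≅ Z ⊕ Z/2,  H_2 = 0.

Take the total order 0 < 1 < 2 < 3 < 4 < 5 < 6 < 7 < 8 on the vertex set. Then K (dimension 2) consists of the simplices:

  0-simplices (9): [0], [1], [2], [3], [4], [5], [6], [7], [8]
  1-simplices (27): (27 of them)
  2-simplices (18): [0,1,4], [0,1,6], [0,3,5], [0,3,6], [0,4,8], [0,5,8], [1,3,4], [1,3,5], [1,5,7], [1,6,7], [2,3,4], [2,3,6], [2,4,7], [2,5,7], [2,5,8], [2,6,8], [4,7,8], [6,7,8]

giving chain groups C_0 ≅ Z^9, C_1 ≅ Z^27, C_2 ≅ Z^18.

The boundary map ∂_1: C_1 → C_0 sends each edge [p,q] (with p < q) to q − p. For instance
  ∂[2,8] = [8] − [2].
This gives a 9×27 integer matrix of rank 8; reducing to Smith normal form yields diagonal entries (1,1,1,1,1,1,1,1).

The boundary map ∂_2: C_2 → C_1 maps a triangle to the signed sum of its edges. For instance
  ∂[2,3,6] = [3,6] − [2,6] + [2,3],
  ∂[0,1,6] = [1,6] − [0,6] + [0,1].
The 27×18 boundary matrix has rank 18 and Smith normal form diag(1,1,1,1,1,1,1,1,1,1,1,1,1,1,1,1,1,2).

Reading off H_k = ker ∂_k / im ∂_{k+1}:

  H_0: rank C_0 − rank ∂_1 = 9 − 8 = 1, and the invariant factors of ∂_1 are all 1, so H_0 = Z.
  H_1: rank ker ∂_1 − rank ∂_2 = (27 − 8) − 18 = 1, and ∂_2 has invariant factor 2 > 1, so H_1 = Z ⊕ Z/2.
  H_2: rank ker ∂_2 − rank ∂_3 = (18 − 18) − 0 = 0, and there is no ∂_3, so H_2 = 0.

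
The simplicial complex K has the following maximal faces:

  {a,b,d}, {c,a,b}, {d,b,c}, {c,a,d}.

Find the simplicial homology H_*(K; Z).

Take the total order a < b < c < d on the vertex set. Then K (dimension 2) consists of the simplices:

  0-simplices (4): a, b, c, d
  1-simplices (6): ab, ac, ad, bc, bd, cd
  2-simplices (4): abc, abd, acd, bcd

giving chain groups C_0 ≅ Z^4, C_1 ≅ Z^6, C_2 ≅ Z^4.

The boundary map ∂_1: C_1 → C_0 sends each edge [p,q] (with p < q) to q − p. For instance
  ∂bd = d − b.
This gives a 4×6 integer matrix of rank 3; reducing to Smith normal form yields diagonal entries (1,1,1).

Boundary ∂_2: C_2 → C_1 maps a triangle to the signed sum of its edges. For instance
  ∂bcd = cd − bd + bc,
  ∂abc = bc − ac + ab.
As a 6×4 matrix over Z this has rank 3, with invariant factors (1,1,1).

Reading off H_k = ker ∂_k / im ∂_{k+1}:

  H_0: rank C_0 − rank ∂_1 = 4 − 3 = 1, and the invariant factors of ∂_1 are all 1, so H_0 ≅ Z.
  H_1: rank ker ∂_1 − rank ∂_2 = (6 − 3) − 3 = 0, and the invariant factors of ∂_2 are all 1, so H_1 ≅ 0.
  H_2: rank ker ∂_2 − rank ∂_3 = (4 − 3) − 0 = 1, and there is no ∂_3, so H_2 ≅ Z.

As a check, the Euler characteristic is 4 − 6 + 4 = 2, which agrees with 1 − 0 + 1 = 2.
(K is a triangulation of the 2-sphere S^2.)

H_0 = Z,  H_1 = 0,  H_2 = Z.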